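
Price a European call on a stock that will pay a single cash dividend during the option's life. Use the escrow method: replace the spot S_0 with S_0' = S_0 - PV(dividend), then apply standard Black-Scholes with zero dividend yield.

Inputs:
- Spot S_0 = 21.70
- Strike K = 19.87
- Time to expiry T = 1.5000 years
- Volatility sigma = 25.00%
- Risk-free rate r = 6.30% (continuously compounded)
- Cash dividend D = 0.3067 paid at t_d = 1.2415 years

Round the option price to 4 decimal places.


Answer: Price = 4.4268

Derivation:
PV(D) = D * exp(-r * t_d) = 0.3067 * 0.92476604 = 0.28362575
S_0' = S_0 - PV(D) = 21.7000 - 0.28362575 = 21.41637425
d1 = (ln(S_0'/K) + (r + sigma^2/2)*T) / (sigma*sqrt(T)) = 0.70649726
d2 = d1 - sigma*sqrt(T) = 0.40031105
exp(-rT) = 0.90982773
N(d1) = 0.76006052; N(d2) = 0.65553628
C = S_0' * N(d1) - K * exp(-rT) * N(d2) = 21.41637425 * 0.76006052 - 19.8700 * 0.90982773 * 0.65553628 = 4.4268


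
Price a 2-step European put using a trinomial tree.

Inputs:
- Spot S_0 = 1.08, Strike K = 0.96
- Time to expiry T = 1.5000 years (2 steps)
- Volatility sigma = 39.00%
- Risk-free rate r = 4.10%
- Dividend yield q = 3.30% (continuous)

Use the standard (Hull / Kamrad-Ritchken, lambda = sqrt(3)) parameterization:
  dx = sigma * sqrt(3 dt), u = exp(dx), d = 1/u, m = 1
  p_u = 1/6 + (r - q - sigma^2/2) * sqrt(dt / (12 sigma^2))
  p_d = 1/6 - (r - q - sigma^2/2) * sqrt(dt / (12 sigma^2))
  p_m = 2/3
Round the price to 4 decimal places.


Answer: Price = V(0,0) = 0.1205

Derivation:
dt = T/N = 0.750000; dx = sigma*sqrt(3*dt) = 0.585000
u = exp(dx) = 1.794991; d = 1/u = 0.557106
p_u = 0.123045, p_m = 0.666667, p_d = 0.210288
Discount per step: exp(-r*dt) = 0.969718
Stock lattice S(k, j) with j the centered position index:
  k=0: S(0,+0) = 1.0800
  k=1: S(1,-1) = 0.6017; S(1,+0) = 1.0800; S(1,+1) = 1.9386
  k=2: S(2,-2) = 0.3352; S(2,-1) = 0.6017; S(2,+0) = 1.0800; S(2,+1) = 1.9386; S(2,+2) = 3.4798
Terminal payoffs V(N, j) = max(K - S_T, 0):
  V(2,-2) = 0.624804; V(2,-1) = 0.358326; V(2,+0) = 0.000000; V(2,+1) = 0.000000; V(2,+2) = 0.000000
Backward induction: V(k, j) = exp(-r*dt) * [p_u * V(k+1, j+1) + p_m * V(k+1, j) + p_d * V(k+1, j-1)]
  V(1,-1) = exp(-r*dt) * [p_u*0.000000 + p_m*0.358326 + p_d*0.624804] = 0.359060
  V(1,+0) = exp(-r*dt) * [p_u*0.000000 + p_m*0.000000 + p_d*0.358326] = 0.073070
  V(1,+1) = exp(-r*dt) * [p_u*0.000000 + p_m*0.000000 + p_d*0.000000] = 0.000000
  V(0,+0) = exp(-r*dt) * [p_u*0.000000 + p_m*0.073070 + p_d*0.359060] = 0.120458


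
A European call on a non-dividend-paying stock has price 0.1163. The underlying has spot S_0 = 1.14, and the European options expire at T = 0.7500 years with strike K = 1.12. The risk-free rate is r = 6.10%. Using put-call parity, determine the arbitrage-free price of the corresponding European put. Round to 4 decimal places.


Put-call parity: C - P = S_0 * exp(-qT) - K * exp(-rT).
S_0 * exp(-qT) = 1.1400 * 1.00000000 = 1.14000000
K * exp(-rT) = 1.1200 * 0.95528075 = 1.06991444
P = C - S*exp(-qT) + K*exp(-rT)
P = 0.1163 - 1.14000000 + 1.06991444 = 0.0462

Answer: Put price = 0.0462


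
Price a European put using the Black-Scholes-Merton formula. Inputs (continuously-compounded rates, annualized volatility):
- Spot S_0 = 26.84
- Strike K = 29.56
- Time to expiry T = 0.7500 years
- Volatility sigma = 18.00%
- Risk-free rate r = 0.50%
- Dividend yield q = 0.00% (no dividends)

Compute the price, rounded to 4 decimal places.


d1 = (ln(S/K) + (r - q + 0.5*sigma^2) * T) / (sigma * sqrt(T)) = -0.51723389
d2 = d1 - sigma * sqrt(T) = -0.67311846
exp(-rT) = 0.99625702; exp(-qT) = 1.00000000
P = K * exp(-rT) * N(-d2) - S_0 * exp(-qT) * N(-d1)
N(-d1) = 0.69750355; N(-d2) = 0.74956404
P = 29.5600 * 0.99625702 * 0.74956404 - 26.8400 * 1.00000000 * 0.69750355 = 3.3532

Answer: Price = 3.3532


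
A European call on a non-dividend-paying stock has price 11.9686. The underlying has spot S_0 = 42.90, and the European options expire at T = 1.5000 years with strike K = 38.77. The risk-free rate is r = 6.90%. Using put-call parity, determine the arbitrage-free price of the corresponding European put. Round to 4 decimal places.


Put-call parity: C - P = S_0 * exp(-qT) - K * exp(-rT).
S_0 * exp(-qT) = 42.9000 * 1.00000000 = 42.90000000
K * exp(-rT) = 38.7700 * 0.90167602 = 34.95797940
P = C - S*exp(-qT) + K*exp(-rT)
P = 11.9686 - 42.90000000 + 34.95797940 = 4.0266

Answer: Put price = 4.0266


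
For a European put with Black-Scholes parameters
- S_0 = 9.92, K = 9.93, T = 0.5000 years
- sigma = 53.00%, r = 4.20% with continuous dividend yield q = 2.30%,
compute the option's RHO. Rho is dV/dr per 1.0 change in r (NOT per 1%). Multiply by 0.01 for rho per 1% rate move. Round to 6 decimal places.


d1 = 0.2100439167; d2 = -0.1647226774
phi(d1) = 0.3902382782; exp(-qT) = 0.9885658722; exp(-rT) = 0.9792189646
N(-d2) = 0.5654188666
Rho = -K*T*exp(-rT)*N(-d2) = -9.9300 * 0.5000 * 0.9792189646 * 0.5654188666 = -2.748966

Answer: Rho = -2.748966


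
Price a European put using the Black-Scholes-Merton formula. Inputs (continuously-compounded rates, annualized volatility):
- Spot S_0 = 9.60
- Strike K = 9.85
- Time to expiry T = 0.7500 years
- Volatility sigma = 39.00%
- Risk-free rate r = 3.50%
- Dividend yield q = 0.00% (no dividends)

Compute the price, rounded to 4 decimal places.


d1 = (ln(S/K) + (r - q + 0.5*sigma^2) * T) / (sigma * sqrt(T)) = 0.17047864
d2 = d1 - sigma * sqrt(T) = -0.16727127
exp(-rT) = 0.97409154; exp(-qT) = 1.00000000
P = K * exp(-rT) * N(-d2) - S_0 * exp(-qT) * N(-d1)
N(-d1) = 0.43231687; N(-d2) = 0.56642170
P = 9.8500 * 0.97409154 * 0.56642170 - 9.6000 * 1.00000000 * 0.43231687 = 1.2845

Answer: Price = 1.2845


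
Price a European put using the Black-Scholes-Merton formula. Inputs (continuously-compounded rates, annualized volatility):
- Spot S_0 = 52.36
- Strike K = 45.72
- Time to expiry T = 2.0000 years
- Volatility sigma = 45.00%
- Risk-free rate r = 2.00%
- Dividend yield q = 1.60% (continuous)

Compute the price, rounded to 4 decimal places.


d1 = (ln(S/K) + (r - q + 0.5*sigma^2) * T) / (sigma * sqrt(T)) = 0.54385484
d2 = d1 - sigma * sqrt(T) = -0.09254126
exp(-rT) = 0.96078944; exp(-qT) = 0.96850658
P = K * exp(-rT) * N(-d2) - S_0 * exp(-qT) * N(-d1)
N(-d1) = 0.29327068; N(-d2) = 0.53686599
P = 45.7200 * 0.96078944 * 0.53686599 - 52.3600 * 0.96850658 * 0.29327068 = 8.7110

Answer: Price = 8.7110


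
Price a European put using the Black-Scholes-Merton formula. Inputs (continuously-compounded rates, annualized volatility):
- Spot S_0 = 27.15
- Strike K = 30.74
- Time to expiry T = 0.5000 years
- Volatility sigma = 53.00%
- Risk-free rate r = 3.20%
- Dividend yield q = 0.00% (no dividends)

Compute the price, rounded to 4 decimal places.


Answer: Price = 5.9914

Derivation:
d1 = (ln(S/K) + (r - q + 0.5*sigma^2) * T) / (sigma * sqrt(T)) = -0.10129689
d2 = d1 - sigma * sqrt(T) = -0.47606349
exp(-rT) = 0.98412732; exp(-qT) = 1.00000000
P = K * exp(-rT) * N(-d2) - S_0 * exp(-qT) * N(-d1)
N(-d1) = 0.54034261; N(-d2) = 0.68298543
P = 30.7400 * 0.98412732 * 0.68298543 - 27.1500 * 1.00000000 * 0.54034261 = 5.9914


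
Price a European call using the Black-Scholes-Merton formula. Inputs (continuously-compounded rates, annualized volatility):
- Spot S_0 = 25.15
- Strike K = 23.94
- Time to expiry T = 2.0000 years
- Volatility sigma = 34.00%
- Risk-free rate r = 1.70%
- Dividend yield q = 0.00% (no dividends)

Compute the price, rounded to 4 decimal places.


d1 = (ln(S/K) + (r - q + 0.5*sigma^2) * T) / (sigma * sqrt(T)) = 0.41367243
d2 = d1 - sigma * sqrt(T) = -0.06716018
exp(-rT) = 0.96657150; exp(-qT) = 1.00000000
C = S_0 * exp(-qT) * N(d1) - K * exp(-rT) * N(d2)
N(d1) = 0.66044299; N(d2) = 0.47322709
C = 25.1500 * 1.00000000 * 0.66044299 - 23.9400 * 0.96657150 * 0.47322709 = 5.6598

Answer: Price = 5.6598


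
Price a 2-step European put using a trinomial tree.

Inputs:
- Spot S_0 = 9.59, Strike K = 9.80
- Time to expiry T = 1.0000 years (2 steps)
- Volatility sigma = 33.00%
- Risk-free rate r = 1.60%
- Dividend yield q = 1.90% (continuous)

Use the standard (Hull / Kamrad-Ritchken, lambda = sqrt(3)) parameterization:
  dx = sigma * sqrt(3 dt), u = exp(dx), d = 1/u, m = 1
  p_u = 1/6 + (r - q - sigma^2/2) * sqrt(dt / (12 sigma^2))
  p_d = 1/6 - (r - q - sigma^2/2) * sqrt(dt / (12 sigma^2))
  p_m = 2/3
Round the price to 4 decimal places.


Answer: Price = V(0,0) = 1.2269

Derivation:
dt = T/N = 0.500000; dx = sigma*sqrt(3*dt) = 0.404166
u = exp(dx) = 1.498052; d = 1/u = 0.667533
p_u = 0.131131, p_m = 0.666667, p_d = 0.202203
Discount per step: exp(-r*dt) = 0.992032
Stock lattice S(k, j) with j the centered position index:
  k=0: S(0,+0) = 9.5900
  k=1: S(1,-1) = 6.4016; S(1,+0) = 9.5900; S(1,+1) = 14.3663
  k=2: S(2,-2) = 4.2733; S(2,-1) = 6.4016; S(2,+0) = 9.5900; S(2,+1) = 14.3663; S(2,+2) = 21.5215
Terminal payoffs V(N, j) = max(K - S_T, 0):
  V(2,-2) = 5.526688; V(2,-1) = 3.398354; V(2,+0) = 0.210000; V(2,+1) = 0.000000; V(2,+2) = 0.000000
Backward induction: V(k, j) = exp(-r*dt) * [p_u * V(k+1, j+1) + p_m * V(k+1, j) + p_d * V(k+1, j-1)]
  V(1,-1) = exp(-r*dt) * [p_u*0.210000 + p_m*3.398354 + p_d*5.526688] = 3.383443
  V(1,+0) = exp(-r*dt) * [p_u*0.000000 + p_m*0.210000 + p_d*3.398354] = 0.820566
  V(1,+1) = exp(-r*dt) * [p_u*0.000000 + p_m*0.000000 + p_d*0.210000] = 0.042124
  V(0,+0) = exp(-r*dt) * [p_u*0.042124 + p_m*0.820566 + p_d*3.383443] = 1.226855


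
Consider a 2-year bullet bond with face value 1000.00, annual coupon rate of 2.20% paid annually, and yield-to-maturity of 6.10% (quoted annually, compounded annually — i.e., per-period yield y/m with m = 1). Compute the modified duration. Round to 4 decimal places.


Coupon per period c = face * coupon_rate / m = 22.000000
Periods per year m = 1; per-period yield y/m = 0.061000
Number of cashflows N = 2
Cashflows (t years, CF_t, discount factor 1/(1+y/m)^(m*t), PV):
  t = 1.0000: CF_t = 22.000000, DF = 0.942507, PV = 20.735156
  t = 2.0000: CF_t = 1022.000000, DF = 0.888320, PV = 907.862605
Price P = sum_t PV_t = 928.597761
First compute Macaulay numerator sum_t t * PV_t:
  t * PV_t at t = 1.0000: 20.735156
  t * PV_t at t = 2.0000: 1815.725211
Macaulay duration D = 1836.460366 / 928.597761 = 1.977670
Modified duration = D / (1 + y/m) = 1.977670 / (1 + 0.061000) = 1.863968

Answer: Modified duration = 1.8640


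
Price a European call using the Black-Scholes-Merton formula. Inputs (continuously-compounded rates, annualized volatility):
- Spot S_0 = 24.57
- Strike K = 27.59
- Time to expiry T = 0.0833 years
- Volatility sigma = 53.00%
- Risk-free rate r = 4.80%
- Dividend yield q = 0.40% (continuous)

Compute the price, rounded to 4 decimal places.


Answer: Price = 0.5350

Derivation:
d1 = (ln(S/K) + (r - q + 0.5*sigma^2) * T) / (sigma * sqrt(T)) = -0.65741221
d2 = d1 - sigma * sqrt(T) = -0.81037942
exp(-rT) = 0.99600958; exp(-qT) = 0.99966686
C = S_0 * exp(-qT) * N(d1) - K * exp(-rT) * N(d2)
N(d1) = 0.25545795; N(d2) = 0.20886107
C = 24.5700 * 0.99966686 * 0.25545795 - 27.5900 * 0.99600958 * 0.20886107 = 0.5350


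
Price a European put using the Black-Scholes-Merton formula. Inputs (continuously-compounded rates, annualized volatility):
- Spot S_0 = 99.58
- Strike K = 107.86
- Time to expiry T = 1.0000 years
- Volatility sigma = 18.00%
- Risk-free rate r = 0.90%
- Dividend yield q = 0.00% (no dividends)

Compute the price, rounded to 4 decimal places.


d1 = (ln(S/K) + (r - q + 0.5*sigma^2) * T) / (sigma * sqrt(T)) = -0.30373749
d2 = d1 - sigma * sqrt(T) = -0.48373749
exp(-rT) = 0.99104038; exp(-qT) = 1.00000000
P = K * exp(-rT) * N(-d2) - S_0 * exp(-qT) * N(-d1)
N(-d1) = 0.61933605; N(-d2) = 0.68571391
P = 107.8600 * 0.99104038 * 0.68571391 - 99.5800 * 1.00000000 * 0.61933605 = 11.6250

Answer: Price = 11.6250


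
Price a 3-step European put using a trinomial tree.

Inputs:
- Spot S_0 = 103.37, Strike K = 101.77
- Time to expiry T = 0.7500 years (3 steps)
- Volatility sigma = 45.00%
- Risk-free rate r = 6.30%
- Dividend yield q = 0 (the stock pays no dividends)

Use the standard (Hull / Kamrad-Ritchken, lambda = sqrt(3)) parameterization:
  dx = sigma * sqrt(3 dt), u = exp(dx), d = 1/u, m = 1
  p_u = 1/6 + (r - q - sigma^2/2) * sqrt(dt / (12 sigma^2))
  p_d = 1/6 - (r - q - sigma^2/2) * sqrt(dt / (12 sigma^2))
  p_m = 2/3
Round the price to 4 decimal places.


Answer: Price = V(0,0) = 11.3783

Derivation:
dt = T/N = 0.250000; dx = sigma*sqrt(3*dt) = 0.389711
u = exp(dx) = 1.476555; d = 1/u = 0.677252
p_u = 0.154398, p_m = 0.666667, p_d = 0.178935
Discount per step: exp(-r*dt) = 0.984373
Stock lattice S(k, j) with j the centered position index:
  k=0: S(0,+0) = 103.3700
  k=1: S(1,-1) = 70.0076; S(1,+0) = 103.3700; S(1,+1) = 152.6315
  k=2: S(2,-2) = 47.4128; S(2,-1) = 70.0076; S(2,+0) = 103.3700; S(2,+1) = 152.6315; S(2,+2) = 225.3687
  k=3: S(3,-3) = 32.1104; S(3,-2) = 47.4128; S(3,-1) = 70.0076; S(3,+0) = 103.3700; S(3,+1) = 152.6315; S(3,+2) = 225.3687; S(3,+3) = 332.7692
Terminal payoffs V(N, j) = max(K - S_T, 0):
  V(3,-3) = 69.659583; V(3,-2) = 54.357215; V(3,-1) = 31.762432; V(3,+0) = 0.000000; V(3,+1) = 0.000000; V(3,+2) = 0.000000; V(3,+3) = 0.000000
Backward induction: V(k, j) = exp(-r*dt) * [p_u * V(k+1, j+1) + p_m * V(k+1, j) + p_d * V(k+1, j-1)]
  V(2,-2) = exp(-r*dt) * [p_u*31.762432 + p_m*54.357215 + p_d*69.659583] = 52.769069
  V(2,-1) = exp(-r*dt) * [p_u*0.000000 + p_m*31.762432 + p_d*54.357215] = 30.418498
  V(2,+0) = exp(-r*dt) * [p_u*0.000000 + p_m*0.000000 + p_d*31.762432] = 5.594610
  V(2,+1) = exp(-r*dt) * [p_u*0.000000 + p_m*0.000000 + p_d*0.000000] = 0.000000
  V(2,+2) = exp(-r*dt) * [p_u*0.000000 + p_m*0.000000 + p_d*0.000000] = 0.000000
  V(1,-1) = exp(-r*dt) * [p_u*5.594610 + p_m*30.418498 + p_d*52.769069] = 30.107107
  V(1,+0) = exp(-r*dt) * [p_u*0.000000 + p_m*5.594610 + p_d*30.418498] = 9.029347
  V(1,+1) = exp(-r*dt) * [p_u*0.000000 + p_m*0.000000 + p_d*5.594610] = 0.985430
  V(0,+0) = exp(-r*dt) * [p_u*0.985430 + p_m*9.029347 + p_d*30.107107] = 11.378312


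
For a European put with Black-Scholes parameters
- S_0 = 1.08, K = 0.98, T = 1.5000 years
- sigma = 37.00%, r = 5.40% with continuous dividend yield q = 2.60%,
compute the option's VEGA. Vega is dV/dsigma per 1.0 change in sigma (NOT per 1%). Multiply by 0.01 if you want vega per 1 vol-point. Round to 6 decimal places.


d1 = 0.5336770574; d2 = 0.0805214550
phi(d1) = 0.3459904401; exp(-qT) = 0.9617507091; exp(-rT) = 0.9221936914
Vega = S * exp(-qT) * phi(d1) * sqrt(T) = 1.0800 * 0.9617507091 * 0.3459904401 * 1.2247448714 = 0.440145

Answer: Vega = 0.440145


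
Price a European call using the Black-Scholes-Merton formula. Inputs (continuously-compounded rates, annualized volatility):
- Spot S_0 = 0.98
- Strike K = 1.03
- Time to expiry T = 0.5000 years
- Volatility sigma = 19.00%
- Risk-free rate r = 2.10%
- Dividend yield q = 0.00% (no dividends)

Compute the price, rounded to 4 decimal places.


Answer: Price = 0.0362

Derivation:
d1 = (ln(S/K) + (r - q + 0.5*sigma^2) * T) / (sigma * sqrt(T)) = -0.22505727
d2 = d1 - sigma * sqrt(T) = -0.35940756
exp(-rT) = 0.98955493; exp(-qT) = 1.00000000
C = S_0 * exp(-qT) * N(d1) - K * exp(-rT) * N(d2)
N(d1) = 0.41096736; N(d2) = 0.35964511
C = 0.9800 * 1.00000000 * 0.41096736 - 1.0300 * 0.98955493 * 0.35964511 = 0.0362


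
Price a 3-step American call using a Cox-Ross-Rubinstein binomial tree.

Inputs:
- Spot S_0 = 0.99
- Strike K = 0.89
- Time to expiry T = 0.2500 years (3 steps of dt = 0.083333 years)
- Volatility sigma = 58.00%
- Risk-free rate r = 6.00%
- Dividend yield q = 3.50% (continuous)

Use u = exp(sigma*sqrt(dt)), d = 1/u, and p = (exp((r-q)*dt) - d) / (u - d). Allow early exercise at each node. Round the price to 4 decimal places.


Answer: Price = V(0,0) = 0.1694

Derivation:
dt = T/N = 0.083333
u = exp(sigma*sqrt(dt)) = 1.182264; d = 1/u = 0.845834
p = (exp((r-q)*dt) - d) / (u - d) = 0.464439
Discount per step: exp(-r*dt) = 0.995012
Stock lattice S(k, i) with i counting down-moves:
  k=0: S(0,0) = 0.9900
  k=1: S(1,0) = 1.1704; S(1,1) = 0.8374
  k=2: S(2,0) = 1.3838; S(2,1) = 0.9900; S(2,2) = 0.7083
  k=3: S(3,0) = 1.6360; S(3,1) = 1.1704; S(3,2) = 0.8374; S(3,3) = 0.5991
Terminal payoffs V(N, i) = max(S_T - K, 0):
  V(3,0) = 0.745984; V(3,1) = 0.280442; V(3,2) = 0.000000; V(3,3) = 0.000000
Backward induction: V(k, i) = exp(-r*dt) * [p * V(k+1, i) + (1-p) * V(k+1, i+1)]; then take max(V_cont, immediate exercise) for American.
  V(2,0) = exp(-r*dt) * [p*0.745984 + (1-p)*0.280442] = 0.494180; exercise = 0.493772; V(2,0) = max -> 0.494180
  V(2,1) = exp(-r*dt) * [p*0.280442 + (1-p)*0.000000] = 0.129598; exercise = 0.100000; V(2,1) = max -> 0.129598
  V(2,2) = exp(-r*dt) * [p*0.000000 + (1-p)*0.000000] = 0.000000; exercise = 0.000000; V(2,2) = max -> 0.000000
  V(1,0) = exp(-r*dt) * [p*0.494180 + (1-p)*0.129598] = 0.297433; exercise = 0.280442; V(1,0) = max -> 0.297433
  V(1,1) = exp(-r*dt) * [p*0.129598 + (1-p)*0.000000] = 0.059890; exercise = 0.000000; V(1,1) = max -> 0.059890
  V(0,0) = exp(-r*dt) * [p*0.297433 + (1-p)*0.059890] = 0.169366; exercise = 0.100000; V(0,0) = max -> 0.169366


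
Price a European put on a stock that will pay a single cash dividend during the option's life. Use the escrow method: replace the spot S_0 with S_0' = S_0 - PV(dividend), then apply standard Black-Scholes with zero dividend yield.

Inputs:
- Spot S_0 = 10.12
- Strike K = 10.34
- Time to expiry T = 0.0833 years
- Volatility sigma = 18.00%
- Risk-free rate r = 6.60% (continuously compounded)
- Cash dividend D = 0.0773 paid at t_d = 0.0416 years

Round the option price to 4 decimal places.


Answer: Price = 0.3523

Derivation:
PV(D) = D * exp(-r * t_d) = 0.0773 * 0.99725817 = 0.07708806
S_0' = S_0 - PV(D) = 10.1200 - 0.07708806 = 10.04291194
d1 = (ln(S_0'/K) + (r + sigma^2/2)*T) / (sigma*sqrt(T)) = -0.42935548
d2 = d1 - sigma*sqrt(T) = -0.48130661
exp(-rT) = 0.99451729
N(-d1) = 0.66616773; N(-d2) = 0.68485070
P = K * exp(-rT) * N(-d2) - S_0' * N(-d1) = 10.3400 * 0.99451729 * 0.68485070 - 10.04291194 * 0.66616773 = 0.3523


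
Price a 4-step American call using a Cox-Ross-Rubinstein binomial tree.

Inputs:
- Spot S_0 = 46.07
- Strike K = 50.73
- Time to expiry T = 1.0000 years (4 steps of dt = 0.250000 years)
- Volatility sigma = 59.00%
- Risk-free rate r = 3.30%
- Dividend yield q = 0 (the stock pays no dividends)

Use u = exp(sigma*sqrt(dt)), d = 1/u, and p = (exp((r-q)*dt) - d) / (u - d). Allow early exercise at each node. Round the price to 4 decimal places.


dt = T/N = 0.250000
u = exp(sigma*sqrt(dt)) = 1.343126; d = 1/u = 0.744532
p = (exp((r-q)*dt) - d) / (u - d) = 0.440620
Discount per step: exp(-r*dt) = 0.991784
Stock lattice S(k, i) with i counting down-moves:
  k=0: S(0,0) = 46.0700
  k=1: S(1,0) = 61.8778; S(1,1) = 34.3006
  k=2: S(2,0) = 83.1097; S(2,1) = 46.0700; S(2,2) = 25.5379
  k=3: S(3,0) = 111.6269; S(3,1) = 61.8778; S(3,2) = 34.3006; S(3,3) = 19.0137
  k=4: S(4,0) = 149.9290; S(4,1) = 83.1097; S(4,2) = 46.0700; S(4,3) = 25.5379; S(4,4) = 14.1563
Terminal payoffs V(N, i) = max(S_T - K, 0):
  V(4,0) = 99.199020; V(4,1) = 32.379746; V(4,2) = 0.000000; V(4,3) = 0.000000; V(4,4) = 0.000000
Backward induction: V(k, i) = exp(-r*dt) * [p * V(k+1, i) + (1-p) * V(k+1, i+1)]; then take max(V_cont, immediate exercise) for American.
  V(3,0) = exp(-r*dt) * [p*99.199020 + (1-p)*32.379746] = 61.313692; exercise = 60.896891; V(3,0) = max -> 61.313692
  V(3,1) = exp(-r*dt) * [p*32.379746 + (1-p)*0.000000] = 14.149928; exercise = 11.147831; V(3,1) = max -> 14.149928
  V(3,2) = exp(-r*dt) * [p*0.000000 + (1-p)*0.000000] = 0.000000; exercise = 0.000000; V(3,2) = max -> 0.000000
  V(3,3) = exp(-r*dt) * [p*0.000000 + (1-p)*0.000000] = 0.000000; exercise = 0.000000; V(3,3) = max -> 0.000000
  V(2,0) = exp(-r*dt) * [p*61.313692 + (1-p)*14.149928] = 34.644206; exercise = 32.379746; V(2,0) = max -> 34.644206
  V(2,1) = exp(-r*dt) * [p*14.149928 + (1-p)*0.000000] = 6.183510; exercise = 0.000000; V(2,1) = max -> 6.183510
  V(2,2) = exp(-r*dt) * [p*0.000000 + (1-p)*0.000000] = 0.000000; exercise = 0.000000; V(2,2) = max -> 0.000000
  V(1,0) = exp(-r*dt) * [p*34.644206 + (1-p)*6.183510] = 18.570012; exercise = 11.147831; V(1,0) = max -> 18.570012
  V(1,1) = exp(-r*dt) * [p*6.183510 + (1-p)*0.000000] = 2.702190; exercise = 0.000000; V(1,1) = max -> 2.702190
  V(0,0) = exp(-r*dt) * [p*18.570012 + (1-p)*2.702190] = 9.614216; exercise = 0.000000; V(0,0) = max -> 9.614216

Answer: Price = V(0,0) = 9.6142


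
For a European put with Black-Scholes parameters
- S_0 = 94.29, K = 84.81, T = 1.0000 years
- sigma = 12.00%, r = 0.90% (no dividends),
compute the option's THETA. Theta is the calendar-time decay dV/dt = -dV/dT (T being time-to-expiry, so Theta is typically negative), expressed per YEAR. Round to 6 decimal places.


Answer: Theta = -1.204635

Derivation:
d1 = 1.0180139925; d2 = 0.8980139925
phi(d1) = 0.2376123350; exp(-qT) = 1.0000000000; exp(-rT) = 0.9910403788
Theta = -S*exp(-qT)*phi(d1)*sigma/(2*sqrt(T)) + r*K*exp(-rT)*N(-d2) - q*S*exp(-qT)*N(-d1)
N(-d1) = 0.1543356532; N(-d2) = 0.1845890448; sqrt(T) = 1.0000000000
Term 1 = -94.2900 * 1.0000000000 * 0.2376123350 * 0.1200 / (2 * 1.0000000000) = -1.3442680240
Term 2 = 0.0090 * 84.8100 * 0.9910403788 * 0.1845890448 = 0.1396326064
Term 3 = 0 (no dividend yield, q = 0)
Theta = -1.3442680240 + (0.1396326064) + (0.0000000000) = -1.204635


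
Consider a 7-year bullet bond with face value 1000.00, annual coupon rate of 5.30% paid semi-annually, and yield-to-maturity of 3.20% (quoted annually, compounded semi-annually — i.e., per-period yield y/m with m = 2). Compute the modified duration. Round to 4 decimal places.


Coupon per period c = face * coupon_rate / m = 26.500000
Periods per year m = 2; per-period yield y/m = 0.016000
Number of cashflows N = 14
Cashflows (t years, CF_t, discount factor 1/(1+y/m)^(m*t), PV):
  t = 0.5000: CF_t = 26.500000, DF = 0.984252, PV = 26.082677
  t = 1.0000: CF_t = 26.500000, DF = 0.968752, PV = 25.671926
  t = 1.5000: CF_t = 26.500000, DF = 0.953496, PV = 25.267644
  t = 2.0000: CF_t = 26.500000, DF = 0.938480, PV = 24.869728
  t = 2.5000: CF_t = 26.500000, DF = 0.923701, PV = 24.478079
  t = 3.0000: CF_t = 26.500000, DF = 0.909155, PV = 24.092598
  t = 3.5000: CF_t = 26.500000, DF = 0.894837, PV = 23.713187
  t = 4.0000: CF_t = 26.500000, DF = 0.880745, PV = 23.339751
  t = 4.5000: CF_t = 26.500000, DF = 0.866875, PV = 22.972195
  t = 5.0000: CF_t = 26.500000, DF = 0.853224, PV = 22.610429
  t = 5.5000: CF_t = 26.500000, DF = 0.839787, PV = 22.254359
  t = 6.0000: CF_t = 26.500000, DF = 0.826562, PV = 21.903896
  t = 6.5000: CF_t = 26.500000, DF = 0.813545, PV = 21.558953
  t = 7.0000: CF_t = 1026.500000, DF = 0.800734, PV = 821.953109
Price P = sum_t PV_t = 1130.768531
First compute Macaulay numerator sum_t t * PV_t:
  t * PV_t at t = 0.5000: 13.041339
  t * PV_t at t = 1.0000: 25.671926
  t * PV_t at t = 1.5000: 37.901466
  t * PV_t at t = 2.0000: 49.739457
  t * PV_t at t = 2.5000: 61.195198
  t * PV_t at t = 3.0000: 72.277793
  t * PV_t at t = 3.5000: 82.996153
  t * PV_t at t = 4.0000: 93.359002
  t * PV_t at t = 4.5000: 103.374879
  t * PV_t at t = 5.0000: 113.052143
  t * PV_t at t = 5.5000: 122.398974
  t * PV_t at t = 6.0000: 131.423379
  t * PV_t at t = 6.5000: 140.133196
  t * PV_t at t = 7.0000: 5753.671762
Macaulay duration D = 6800.236667 / 1130.768531 = 6.013818
Modified duration = D / (1 + y/m) = 6.013818 / (1 + 0.016000) = 5.919113

Answer: Modified duration = 5.9191


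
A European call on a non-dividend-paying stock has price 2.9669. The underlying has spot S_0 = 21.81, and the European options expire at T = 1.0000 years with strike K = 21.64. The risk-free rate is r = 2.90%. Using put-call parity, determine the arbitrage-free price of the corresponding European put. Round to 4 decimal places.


Put-call parity: C - P = S_0 * exp(-qT) - K * exp(-rT).
S_0 * exp(-qT) = 21.8100 * 1.00000000 = 21.81000000
K * exp(-rT) = 21.6400 * 0.97141646 = 21.02145229
P = C - S*exp(-qT) + K*exp(-rT)
P = 2.9669 - 21.81000000 + 21.02145229 = 2.1784

Answer: Put price = 2.1784


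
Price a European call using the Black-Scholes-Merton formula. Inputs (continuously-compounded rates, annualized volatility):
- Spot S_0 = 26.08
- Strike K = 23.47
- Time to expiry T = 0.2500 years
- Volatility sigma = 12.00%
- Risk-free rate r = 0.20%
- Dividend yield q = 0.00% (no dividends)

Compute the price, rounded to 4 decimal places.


d1 = (ln(S/K) + (r - q + 0.5*sigma^2) * T) / (sigma * sqrt(T)) = 1.79576212
d2 = d1 - sigma * sqrt(T) = 1.73576212
exp(-rT) = 0.99950012; exp(-qT) = 1.00000000
C = S_0 * exp(-qT) * N(d1) - K * exp(-rT) * N(d2)
N(d1) = 0.96373382; N(d2) = 0.95869705
C = 26.0800 * 1.00000000 * 0.96373382 - 23.4700 * 0.99950012 * 0.95869705 = 2.6448

Answer: Price = 2.6448


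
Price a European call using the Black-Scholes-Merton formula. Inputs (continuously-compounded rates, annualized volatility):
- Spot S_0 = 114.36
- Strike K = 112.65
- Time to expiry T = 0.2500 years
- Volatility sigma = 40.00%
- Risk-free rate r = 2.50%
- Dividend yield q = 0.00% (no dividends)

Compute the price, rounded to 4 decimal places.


d1 = (ln(S/K) + (r - q + 0.5*sigma^2) * T) / (sigma * sqrt(T)) = 0.20657850
d2 = d1 - sigma * sqrt(T) = 0.00657850
exp(-rT) = 0.99376949; exp(-qT) = 1.00000000
C = S_0 * exp(-qT) * N(d1) - K * exp(-rT) * N(d2)
N(d1) = 0.58183047; N(d2) = 0.50262442
C = 114.3600 * 1.00000000 * 0.58183047 - 112.6500 * 0.99376949 * 0.50262442 = 10.2703

Answer: Price = 10.2703


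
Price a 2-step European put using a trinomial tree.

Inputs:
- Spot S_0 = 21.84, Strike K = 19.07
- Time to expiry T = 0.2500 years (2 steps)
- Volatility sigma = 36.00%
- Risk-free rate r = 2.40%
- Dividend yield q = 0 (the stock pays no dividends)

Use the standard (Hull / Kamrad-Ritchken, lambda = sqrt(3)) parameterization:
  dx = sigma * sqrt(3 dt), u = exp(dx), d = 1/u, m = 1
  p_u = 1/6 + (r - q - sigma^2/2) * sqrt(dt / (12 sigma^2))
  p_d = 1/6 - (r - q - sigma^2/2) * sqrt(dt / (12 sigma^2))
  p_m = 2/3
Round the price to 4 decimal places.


dt = T/N = 0.125000; dx = sigma*sqrt(3*dt) = 0.220454
u = exp(dx) = 1.246643; d = 1/u = 0.802154
p_u = 0.155100, p_m = 0.666667, p_d = 0.178234
Discount per step: exp(-r*dt) = 0.997004
Stock lattice S(k, j) with j the centered position index:
  k=0: S(0,+0) = 21.8400
  k=1: S(1,-1) = 17.5191; S(1,+0) = 21.8400; S(1,+1) = 27.2267
  k=2: S(2,-2) = 14.0530; S(2,-1) = 17.5191; S(2,+0) = 21.8400; S(2,+1) = 27.2267; S(2,+2) = 33.9419
Terminal payoffs V(N, j) = max(K - S_T, 0):
  V(2,-2) = 5.017013; V(2,-1) = 1.550946; V(2,+0) = 0.000000; V(2,+1) = 0.000000; V(2,+2) = 0.000000
Backward induction: V(k, j) = exp(-r*dt) * [p_u * V(k+1, j+1) + p_m * V(k+1, j) + p_d * V(k+1, j-1)]
  V(1,-1) = exp(-r*dt) * [p_u*0.000000 + p_m*1.550946 + p_d*5.017013] = 1.922389
  V(1,+0) = exp(-r*dt) * [p_u*0.000000 + p_m*0.000000 + p_d*1.550946] = 0.275603
  V(1,+1) = exp(-r*dt) * [p_u*0.000000 + p_m*0.000000 + p_d*0.000000] = 0.000000
  V(0,+0) = exp(-r*dt) * [p_u*0.000000 + p_m*0.275603 + p_d*1.922389] = 0.524793

Answer: Price = V(0,0) = 0.5248


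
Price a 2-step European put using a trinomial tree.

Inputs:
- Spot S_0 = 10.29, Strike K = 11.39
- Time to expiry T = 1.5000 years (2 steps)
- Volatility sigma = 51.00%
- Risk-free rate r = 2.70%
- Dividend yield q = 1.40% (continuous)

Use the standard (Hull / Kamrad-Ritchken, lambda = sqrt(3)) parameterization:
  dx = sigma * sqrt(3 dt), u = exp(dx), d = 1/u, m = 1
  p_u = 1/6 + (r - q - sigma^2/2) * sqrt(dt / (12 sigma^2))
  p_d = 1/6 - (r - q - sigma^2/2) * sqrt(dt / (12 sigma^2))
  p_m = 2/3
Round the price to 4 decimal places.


dt = T/N = 0.750000; dx = sigma*sqrt(3*dt) = 0.765000
u = exp(dx) = 2.148994; d = 1/u = 0.465334
p_u = 0.109289, p_m = 0.666667, p_d = 0.224044
Discount per step: exp(-r*dt) = 0.979954
Stock lattice S(k, j) with j the centered position index:
  k=0: S(0,+0) = 10.2900
  k=1: S(1,-1) = 4.7883; S(1,+0) = 10.2900; S(1,+1) = 22.1132
  k=2: S(2,-2) = 2.2282; S(2,-1) = 4.7883; S(2,+0) = 10.2900; S(2,+1) = 22.1132; S(2,+2) = 47.5210
Terminal payoffs V(N, j) = max(K - S_T, 0):
  V(2,-2) = 9.161848; V(2,-1) = 6.601714; V(2,+0) = 1.100000; V(2,+1) = 0.000000; V(2,+2) = 0.000000
Backward induction: V(k, j) = exp(-r*dt) * [p_u * V(k+1, j+1) + p_m * V(k+1, j) + p_d * V(k+1, j-1)]
  V(1,-1) = exp(-r*dt) * [p_u*1.100000 + p_m*6.601714 + p_d*9.161848] = 6.442234
  V(1,+0) = exp(-r*dt) * [p_u*0.000000 + p_m*1.100000 + p_d*6.601714] = 2.168058
  V(1,+1) = exp(-r*dt) * [p_u*0.000000 + p_m*0.000000 + p_d*1.100000] = 0.241508
  V(0,+0) = exp(-r*dt) * [p_u*0.241508 + p_m*2.168058 + p_d*6.442234] = 2.856673

Answer: Price = V(0,0) = 2.8567


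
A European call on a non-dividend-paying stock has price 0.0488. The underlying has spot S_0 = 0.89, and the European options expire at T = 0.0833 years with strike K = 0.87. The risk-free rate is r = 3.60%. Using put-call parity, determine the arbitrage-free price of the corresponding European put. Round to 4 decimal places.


Put-call parity: C - P = S_0 * exp(-qT) - K * exp(-rT).
S_0 * exp(-qT) = 0.8900 * 1.00000000 = 0.89000000
K * exp(-rT) = 0.8700 * 0.99700569 = 0.86739495
P = C - S*exp(-qT) + K*exp(-rT)
P = 0.0488 - 0.89000000 + 0.86739495 = 0.0262

Answer: Put price = 0.0262


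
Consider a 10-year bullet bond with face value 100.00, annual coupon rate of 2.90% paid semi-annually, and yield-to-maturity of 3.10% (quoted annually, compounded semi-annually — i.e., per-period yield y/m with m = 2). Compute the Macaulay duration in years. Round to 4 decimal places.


Answer: Macaulay duration = 8.7385 years

Derivation:
Coupon per period c = face * coupon_rate / m = 1.450000
Periods per year m = 2; per-period yield y/m = 0.015500
Number of cashflows N = 20
Cashflows (t years, CF_t, discount factor 1/(1+y/m)^(m*t), PV):
  t = 0.5000: CF_t = 1.450000, DF = 0.984737, PV = 1.427868
  t = 1.0000: CF_t = 1.450000, DF = 0.969706, PV = 1.406074
  t = 1.5000: CF_t = 1.450000, DF = 0.954905, PV = 1.384612
  t = 2.0000: CF_t = 1.450000, DF = 0.940330, PV = 1.363478
  t = 2.5000: CF_t = 1.450000, DF = 0.925977, PV = 1.342667
  t = 3.0000: CF_t = 1.450000, DF = 0.911844, PV = 1.322173
  t = 3.5000: CF_t = 1.450000, DF = 0.897926, PV = 1.301993
  t = 4.0000: CF_t = 1.450000, DF = 0.884220, PV = 1.282120
  t = 4.5000: CF_t = 1.450000, DF = 0.870724, PV = 1.262550
  t = 5.0000: CF_t = 1.450000, DF = 0.857434, PV = 1.243279
  t = 5.5000: CF_t = 1.450000, DF = 0.844347, PV = 1.224303
  t = 6.0000: CF_t = 1.450000, DF = 0.831459, PV = 1.205616
  t = 6.5000: CF_t = 1.450000, DF = 0.818768, PV = 1.187214
  t = 7.0000: CF_t = 1.450000, DF = 0.806271, PV = 1.169093
  t = 7.5000: CF_t = 1.450000, DF = 0.793964, PV = 1.151249
  t = 8.0000: CF_t = 1.450000, DF = 0.781846, PV = 1.133677
  t = 8.5000: CF_t = 1.450000, DF = 0.769912, PV = 1.116373
  t = 9.0000: CF_t = 1.450000, DF = 0.758161, PV = 1.099333
  t = 9.5000: CF_t = 1.450000, DF = 0.746589, PV = 1.082554
  t = 10.0000: CF_t = 101.450000, DF = 0.735193, PV = 74.585344
Price P = sum_t PV_t = 98.291569
Macaulay numerator sum_t t * PV_t:
  t * PV_t at t = 0.5000: 0.713934
  t * PV_t at t = 1.0000: 1.406074
  t * PV_t at t = 1.5000: 2.076919
  t * PV_t at t = 2.0000: 2.726957
  t * PV_t at t = 2.5000: 3.356668
  t * PV_t at t = 3.0000: 3.966520
  t * PV_t at t = 3.5000: 4.556974
  t * PV_t at t = 4.0000: 5.128479
  t * PV_t at t = 4.5000: 5.681476
  t * PV_t at t = 5.0000: 6.216397
  t * PV_t at t = 5.5000: 6.733665
  t * PV_t at t = 6.0000: 7.233694
  t * PV_t at t = 6.5000: 7.716890
  t * PV_t at t = 7.0000: 8.183650
  t * PV_t at t = 7.5000: 8.634364
  t * PV_t at t = 8.0000: 9.069412
  t * PV_t at t = 8.5000: 9.489168
  t * PV_t at t = 9.0000: 9.893998
  t * PV_t at t = 9.5000: 10.284258
  t * PV_t at t = 10.0000: 745.853439
Macaulay duration D = (sum_t t * PV_t) / P = 858.922936 / 98.291569 = 8.738521


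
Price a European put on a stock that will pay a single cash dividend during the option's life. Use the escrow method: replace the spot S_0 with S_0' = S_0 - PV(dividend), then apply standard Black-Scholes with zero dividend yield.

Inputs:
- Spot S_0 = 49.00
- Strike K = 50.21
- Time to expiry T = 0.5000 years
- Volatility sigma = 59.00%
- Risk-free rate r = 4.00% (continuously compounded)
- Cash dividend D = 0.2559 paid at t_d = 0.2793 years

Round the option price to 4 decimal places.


Answer: Price = 8.3300

Derivation:
PV(D) = D * exp(-r * t_d) = 0.2559 * 0.98889018 = 0.25305700
S_0' = S_0 - PV(D) = 49.0000 - 0.25305700 = 48.74694300
d1 = (ln(S_0'/K) + (r + sigma^2/2)*T) / (sigma*sqrt(T)) = 0.18565335
d2 = d1 - sigma*sqrt(T) = -0.23153965
exp(-rT) = 0.98019867
N(-d1) = 0.42635831; N(-d2) = 0.59155221
P = K * exp(-rT) * N(-d2) - S_0' * N(-d1) = 50.2100 * 0.98019867 * 0.59155221 - 48.74694300 * 0.42635831 = 8.3300


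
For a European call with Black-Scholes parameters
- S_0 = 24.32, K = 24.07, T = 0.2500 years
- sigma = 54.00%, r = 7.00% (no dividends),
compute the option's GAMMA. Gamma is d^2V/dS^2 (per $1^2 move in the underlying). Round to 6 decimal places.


Answer: Gamma = 0.059057

Derivation:
d1 = 0.2380844641; d2 = -0.0319155359
phi(d1) = 0.3877941431; exp(-qT) = 1.0000000000; exp(-rT) = 0.9826522357
Gamma = exp(-qT) * phi(d1) / (S * sigma * sqrt(T)) = 1.0000000000 * 0.3877941431 / (24.3200 * 0.5400 * 0.5000000000) = 0.059057


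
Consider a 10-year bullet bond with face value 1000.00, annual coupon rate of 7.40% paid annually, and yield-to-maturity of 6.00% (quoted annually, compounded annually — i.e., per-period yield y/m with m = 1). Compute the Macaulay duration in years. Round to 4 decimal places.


Coupon per period c = face * coupon_rate / m = 74.000000
Periods per year m = 1; per-period yield y/m = 0.060000
Number of cashflows N = 10
Cashflows (t years, CF_t, discount factor 1/(1+y/m)^(m*t), PV):
  t = 1.0000: CF_t = 74.000000, DF = 0.943396, PV = 69.811321
  t = 2.0000: CF_t = 74.000000, DF = 0.889996, PV = 65.859737
  t = 3.0000: CF_t = 74.000000, DF = 0.839619, PV = 62.131827
  t = 4.0000: CF_t = 74.000000, DF = 0.792094, PV = 58.614931
  t = 5.0000: CF_t = 74.000000, DF = 0.747258, PV = 55.297105
  t = 6.0000: CF_t = 74.000000, DF = 0.704961, PV = 52.167080
  t = 7.0000: CF_t = 74.000000, DF = 0.665057, PV = 49.214226
  t = 8.0000: CF_t = 74.000000, DF = 0.627412, PV = 46.428515
  t = 9.0000: CF_t = 74.000000, DF = 0.591898, PV = 43.800486
  t = 10.0000: CF_t = 1074.000000, DF = 0.558395, PV = 599.715990
Price P = sum_t PV_t = 1103.041219
Macaulay numerator sum_t t * PV_t:
  t * PV_t at t = 1.0000: 69.811321
  t * PV_t at t = 2.0000: 131.719473
  t * PV_t at t = 3.0000: 186.395481
  t * PV_t at t = 4.0000: 234.459724
  t * PV_t at t = 5.0000: 276.485524
  t * PV_t at t = 6.0000: 313.002480
  t * PV_t at t = 7.0000: 344.499585
  t * PV_t at t = 8.0000: 371.428124
  t * PV_t at t = 9.0000: 394.204377
  t * PV_t at t = 10.0000: 5997.159904
Macaulay duration D = (sum_t t * PV_t) / P = 8319.165992 / 1103.041219 = 7.542026

Answer: Macaulay duration = 7.5420 years


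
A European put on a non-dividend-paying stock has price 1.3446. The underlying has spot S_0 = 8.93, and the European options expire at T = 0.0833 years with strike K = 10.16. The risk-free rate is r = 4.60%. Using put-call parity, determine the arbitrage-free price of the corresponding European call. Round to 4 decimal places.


Put-call parity: C - P = S_0 * exp(-qT) - K * exp(-rT).
S_0 * exp(-qT) = 8.9300 * 1.00000000 = 8.93000000
K * exp(-rT) = 10.1600 * 0.99617553 = 10.12114340
C = P + S*exp(-qT) - K*exp(-rT)
C = 1.3446 + 8.93000000 - 10.12114340 = 0.1535

Answer: Call price = 0.1535


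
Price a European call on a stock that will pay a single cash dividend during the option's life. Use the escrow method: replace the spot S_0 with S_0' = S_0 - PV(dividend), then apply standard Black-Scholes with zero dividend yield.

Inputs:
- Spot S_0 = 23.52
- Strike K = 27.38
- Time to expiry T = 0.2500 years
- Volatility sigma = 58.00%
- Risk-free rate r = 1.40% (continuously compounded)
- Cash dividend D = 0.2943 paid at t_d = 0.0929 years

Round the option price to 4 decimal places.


PV(D) = D * exp(-r * t_d) = 0.2943 * 0.99870025 = 0.29391748
S_0' = S_0 - PV(D) = 23.5200 - 0.29391748 = 23.22608252
d1 = (ln(S_0'/K) + (r + sigma^2/2)*T) / (sigma*sqrt(T)) = -0.41029975
d2 = d1 - sigma*sqrt(T) = -0.70029975
exp(-rT) = 0.99650612
N(d1) = 0.34079304; N(d2) = 0.24187007
C = S_0' * N(d1) - K * exp(-rT) * N(d2) = 23.22608252 * 0.34079304 - 27.3800 * 0.99650612 * 0.24187007 = 1.3160

Answer: Price = 1.3160


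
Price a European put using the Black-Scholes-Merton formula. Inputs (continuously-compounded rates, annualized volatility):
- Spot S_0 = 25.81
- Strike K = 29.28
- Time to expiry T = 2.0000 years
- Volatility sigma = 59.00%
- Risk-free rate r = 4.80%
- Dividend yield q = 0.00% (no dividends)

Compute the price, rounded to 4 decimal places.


Answer: Price = 8.8764

Derivation:
d1 = (ln(S/K) + (r - q + 0.5*sigma^2) * T) / (sigma * sqrt(T)) = 0.38106742
d2 = d1 - sigma * sqrt(T) = -0.45331858
exp(-rT) = 0.90846402; exp(-qT) = 1.00000000
P = K * exp(-rT) * N(-d2) - S_0 * exp(-qT) * N(-d1)
N(-d1) = 0.35157661; N(-d2) = 0.67484032
P = 29.2800 * 0.90846402 * 0.67484032 - 25.8100 * 1.00000000 * 0.35157661 = 8.8764


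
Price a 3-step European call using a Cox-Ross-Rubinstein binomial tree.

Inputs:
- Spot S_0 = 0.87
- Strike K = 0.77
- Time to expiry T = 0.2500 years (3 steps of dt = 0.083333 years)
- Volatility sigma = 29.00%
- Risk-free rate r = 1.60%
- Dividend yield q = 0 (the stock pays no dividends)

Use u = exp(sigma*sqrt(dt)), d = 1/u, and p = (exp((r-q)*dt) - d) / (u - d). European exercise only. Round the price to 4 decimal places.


Answer: Price = V(0,0) = 0.1156

Derivation:
dt = T/N = 0.083333
u = exp(sigma*sqrt(dt)) = 1.087320; d = 1/u = 0.919693
p = (exp((r-q)*dt) - d) / (u - d) = 0.487043
Discount per step: exp(-r*dt) = 0.998668
Stock lattice S(k, i) with i counting down-moves:
  k=0: S(0,0) = 0.8700
  k=1: S(1,0) = 0.9460; S(1,1) = 0.8001
  k=2: S(2,0) = 1.0286; S(2,1) = 0.8700; S(2,2) = 0.7359
  k=3: S(3,0) = 1.1184; S(3,1) = 0.9460; S(3,2) = 0.8001; S(3,3) = 0.6768
Terminal payoffs V(N, i) = max(S_T - K, 0):
  V(3,0) = 0.348385; V(3,1) = 0.175968; V(3,2) = 0.030133; V(3,3) = 0.000000
Backward induction: V(k, i) = exp(-r*dt) * [p * V(k+1, i) + (1-p) * V(k+1, i+1)].
  V(2,0) = exp(-r*dt) * [p*0.348385 + (1-p)*0.175968] = 0.259596
  V(2,1) = exp(-r*dt) * [p*0.175968 + (1-p)*0.030133] = 0.101026
  V(2,2) = exp(-r*dt) * [p*0.030133 + (1-p)*0.000000] = 0.014656
  V(1,0) = exp(-r*dt) * [p*0.259596 + (1-p)*0.101026] = 0.178019
  V(1,1) = exp(-r*dt) * [p*0.101026 + (1-p)*0.014656] = 0.056646
  V(0,0) = exp(-r*dt) * [p*0.178019 + (1-p)*0.056646] = 0.115606


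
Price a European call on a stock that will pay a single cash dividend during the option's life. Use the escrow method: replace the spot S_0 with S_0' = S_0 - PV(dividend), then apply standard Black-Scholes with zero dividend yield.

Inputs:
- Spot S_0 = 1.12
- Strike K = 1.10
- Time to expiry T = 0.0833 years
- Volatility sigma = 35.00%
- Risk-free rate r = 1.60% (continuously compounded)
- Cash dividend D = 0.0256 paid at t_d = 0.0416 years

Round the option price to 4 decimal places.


PV(D) = D * exp(-r * t_d) = 0.0256 * 0.99933462 = 0.02558297
S_0' = S_0 - PV(D) = 1.1200 - 0.02558297 = 1.09441703
d1 = (ln(S_0'/K) + (r + sigma^2/2)*T) / (sigma*sqrt(T)) = 0.01333033
d2 = d1 - sigma*sqrt(T) = -0.08768576
exp(-rT) = 0.99866809
N(d1) = 0.50531787; N(d2) = 0.46506322
C = S_0' * N(d1) - K * exp(-rT) * N(d2) = 1.09441703 * 0.50531787 - 1.1000 * 0.99866809 * 0.46506322 = 0.0421

Answer: Price = 0.0421


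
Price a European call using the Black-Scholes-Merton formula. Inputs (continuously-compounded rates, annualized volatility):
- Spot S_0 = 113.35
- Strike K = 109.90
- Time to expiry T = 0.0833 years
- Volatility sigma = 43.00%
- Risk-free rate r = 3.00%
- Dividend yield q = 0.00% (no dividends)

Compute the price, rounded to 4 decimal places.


Answer: Price = 7.5769

Derivation:
d1 = (ln(S/K) + (r - q + 0.5*sigma^2) * T) / (sigma * sqrt(T)) = 0.33124726
d2 = d1 - sigma * sqrt(T) = 0.20714179
exp(-rT) = 0.99750412; exp(-qT) = 1.00000000
C = S_0 * exp(-qT) * N(d1) - K * exp(-rT) * N(d2)
N(d1) = 0.62977114; N(d2) = 0.58205044
C = 113.3500 * 1.00000000 * 0.62977114 - 109.9000 * 0.99750412 * 0.58205044 = 7.5769


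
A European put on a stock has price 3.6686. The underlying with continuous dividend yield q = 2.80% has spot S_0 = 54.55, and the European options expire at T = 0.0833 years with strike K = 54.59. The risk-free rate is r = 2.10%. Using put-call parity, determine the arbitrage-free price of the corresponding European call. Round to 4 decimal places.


Answer: Call price = 3.5969

Derivation:
Put-call parity: C - P = S_0 * exp(-qT) - K * exp(-rT).
S_0 * exp(-qT) = 54.5500 * 0.99767032 = 54.42291584
K * exp(-rT) = 54.5900 * 0.99825223 = 54.49458919
C = P + S*exp(-qT) - K*exp(-rT)
C = 3.6686 + 54.42291584 - 54.49458919 = 3.5969
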